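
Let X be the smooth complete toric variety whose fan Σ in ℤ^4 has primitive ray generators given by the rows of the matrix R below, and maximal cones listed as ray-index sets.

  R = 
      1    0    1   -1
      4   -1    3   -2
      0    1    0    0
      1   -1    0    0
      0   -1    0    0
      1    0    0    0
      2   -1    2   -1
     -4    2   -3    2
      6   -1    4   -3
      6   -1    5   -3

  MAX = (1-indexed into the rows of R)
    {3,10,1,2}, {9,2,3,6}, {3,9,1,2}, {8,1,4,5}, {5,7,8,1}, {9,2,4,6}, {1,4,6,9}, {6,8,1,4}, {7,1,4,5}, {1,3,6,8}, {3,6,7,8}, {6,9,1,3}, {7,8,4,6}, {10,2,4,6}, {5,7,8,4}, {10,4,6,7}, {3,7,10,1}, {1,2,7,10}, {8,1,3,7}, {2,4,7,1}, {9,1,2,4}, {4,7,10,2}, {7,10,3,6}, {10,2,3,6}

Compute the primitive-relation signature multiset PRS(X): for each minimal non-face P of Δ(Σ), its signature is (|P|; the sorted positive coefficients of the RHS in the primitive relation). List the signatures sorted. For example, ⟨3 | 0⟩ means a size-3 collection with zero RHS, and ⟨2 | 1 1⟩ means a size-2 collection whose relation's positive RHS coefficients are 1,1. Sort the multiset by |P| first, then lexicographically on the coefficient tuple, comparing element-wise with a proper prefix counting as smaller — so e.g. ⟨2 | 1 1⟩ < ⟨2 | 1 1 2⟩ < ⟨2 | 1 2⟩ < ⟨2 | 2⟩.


18 minimal non-faces of Δ(Σ) (on 10 rays):

  • {3,5}:  v_{3} + v_{5} = 0  ⇒ sig = ⟨2 | 0⟩
  • {2,8}:  v_{2} + v_{8} = v_{3}  ⇒ sig = ⟨2 | 1⟩
  • {3,4}:  v_{3} + v_{4} = v_{6}  ⇒ sig = ⟨2 | 1⟩
  • {5,6}:  v_{5} + v_{6} = v_{4}  ⇒ sig = ⟨2 | 1⟩
  • {5,10}:  v_{5} + v_{10} = v_{2} + v_{7}  ⇒ sig = ⟨2 | 1 1⟩
  • {2,5}:  v_{2} + v_{5} = v_{1} + v_{4} + v_{7}  ⇒ sig = ⟨2 | 1 1 1⟩
  • {5,9}:  v_{5} + v_{9} = v_{1} + v_{2} + v_{4}  ⇒ sig = ⟨2 | 1 1 1⟩
  • {8,9}:  v_{8} + v_{9} = v_{1} + v_{3} + v_{6}  ⇒ sig = ⟨2 | 1 1 1⟩
  • {8,10}:  v_{8} + v_{10} = 2·v_{3} + v_{7}  ⇒ sig = ⟨2 | 1 2⟩
  • {9,10}:  v_{9} + v_{10} = 3·v_{2} + v_{3}  ⇒ sig = ⟨2 | 1 3⟩
  • {7,9}:  v_{7} + v_{9} = 2·v_{2}  ⇒ sig = ⟨2 | 2⟩
  • {1,2,6}:  v_{1} + v_{2} + v_{6} = v_{9}  ⇒ sig = ⟨3 | 1⟩
  • {1,6,7}:  v_{1} + v_{6} + v_{7} = v_{2}  ⇒ sig = ⟨3 | 1⟩
  • {2,3,7}:  v_{2} + v_{3} + v_{7} = v_{10}  ⇒ sig = ⟨3 | 1⟩
  • {2,6,7}:  v_{2} + v_{6} + v_{7} = v_{4} + v_{10}  ⇒ sig = ⟨3 | 1 1⟩
  • {1,6,10}:  v_{1} + v_{6} + v_{10} = 2·v_{2} + v_{3}  ⇒ sig = ⟨3 | 1 2⟩
  • {1,4,10}:  v_{1} + v_{4} + v_{10} = 2·v_{2}  ⇒ sig = ⟨3 | 2⟩
  • {1,4,7,8}:  v_{1} + v_{4} + v_{7} + v_{8} = 0  ⇒ sig = ⟨4 | 0⟩

Hence PRS(X_Σ) =
{ ⟨2 | 0⟩,  ⟨2 | 1⟩ ×3,  ⟨2 | 1 1⟩,  ⟨2 | 1 1 1⟩ ×3,  ⟨2 | 1 2⟩,  ⟨2 | 1 3⟩,  ⟨2 | 2⟩,  ⟨3 | 1⟩ ×3,  ⟨3 | 1 1⟩,  ⟨3 | 1 2⟩,  ⟨3 | 2⟩,  ⟨4 | 0⟩ }


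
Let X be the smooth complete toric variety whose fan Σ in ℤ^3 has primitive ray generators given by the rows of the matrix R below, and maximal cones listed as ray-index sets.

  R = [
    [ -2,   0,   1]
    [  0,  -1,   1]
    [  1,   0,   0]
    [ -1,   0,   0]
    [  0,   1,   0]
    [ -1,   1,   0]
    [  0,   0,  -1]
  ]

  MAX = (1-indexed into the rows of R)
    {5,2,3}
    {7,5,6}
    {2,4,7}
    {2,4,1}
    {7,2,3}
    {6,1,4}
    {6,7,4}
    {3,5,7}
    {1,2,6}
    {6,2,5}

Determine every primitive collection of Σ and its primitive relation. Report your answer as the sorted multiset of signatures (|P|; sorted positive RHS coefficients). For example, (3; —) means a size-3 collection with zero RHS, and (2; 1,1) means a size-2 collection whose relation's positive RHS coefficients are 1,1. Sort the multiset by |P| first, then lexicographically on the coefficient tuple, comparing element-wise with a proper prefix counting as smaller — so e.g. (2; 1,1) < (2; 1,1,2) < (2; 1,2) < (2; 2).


Minimal non-faces — 9 found among 7 rays, 10 max cones:

  P = {3,4}:  v_{3} + v_{4} = 0 — sig = (2; —)
  P = {3,6}:  v_{3} + v_{6} = v_{5} — sig = (2; 1)
  P = {4,5}:  v_{4} + v_{5} = v_{6} — sig = (2; 1)
  P = {1,3}:  v_{1} + v_{3} = v_{2} + v_{6} — sig = (2; 1,1)
  P = {1,5}:  v_{1} + v_{5} = v_{2} + 2·v_{6} — sig = (2; 1,2)
  P = {1,7}:  v_{1} + v_{7} = 2·v_{4} — sig = (2; 2)
  P = {2,5,7}:  v_{2} + v_{5} + v_{7} = 0 — sig = (3; —)
  P = {2,4,6}:  v_{2} + v_{4} + v_{6} = v_{1} — sig = (3; 1)
  P = {2,6,7}:  v_{2} + v_{6} + v_{7} = v_{4} — sig = (3; 1)

Hence PRS(X_Σ) =
    (2; —)
    (2; 1)
    (2; 1)
    (2; 1,1)
    (2; 1,2)
    (2; 2)
    (3; —)
    (3; 1)
    (3; 1)


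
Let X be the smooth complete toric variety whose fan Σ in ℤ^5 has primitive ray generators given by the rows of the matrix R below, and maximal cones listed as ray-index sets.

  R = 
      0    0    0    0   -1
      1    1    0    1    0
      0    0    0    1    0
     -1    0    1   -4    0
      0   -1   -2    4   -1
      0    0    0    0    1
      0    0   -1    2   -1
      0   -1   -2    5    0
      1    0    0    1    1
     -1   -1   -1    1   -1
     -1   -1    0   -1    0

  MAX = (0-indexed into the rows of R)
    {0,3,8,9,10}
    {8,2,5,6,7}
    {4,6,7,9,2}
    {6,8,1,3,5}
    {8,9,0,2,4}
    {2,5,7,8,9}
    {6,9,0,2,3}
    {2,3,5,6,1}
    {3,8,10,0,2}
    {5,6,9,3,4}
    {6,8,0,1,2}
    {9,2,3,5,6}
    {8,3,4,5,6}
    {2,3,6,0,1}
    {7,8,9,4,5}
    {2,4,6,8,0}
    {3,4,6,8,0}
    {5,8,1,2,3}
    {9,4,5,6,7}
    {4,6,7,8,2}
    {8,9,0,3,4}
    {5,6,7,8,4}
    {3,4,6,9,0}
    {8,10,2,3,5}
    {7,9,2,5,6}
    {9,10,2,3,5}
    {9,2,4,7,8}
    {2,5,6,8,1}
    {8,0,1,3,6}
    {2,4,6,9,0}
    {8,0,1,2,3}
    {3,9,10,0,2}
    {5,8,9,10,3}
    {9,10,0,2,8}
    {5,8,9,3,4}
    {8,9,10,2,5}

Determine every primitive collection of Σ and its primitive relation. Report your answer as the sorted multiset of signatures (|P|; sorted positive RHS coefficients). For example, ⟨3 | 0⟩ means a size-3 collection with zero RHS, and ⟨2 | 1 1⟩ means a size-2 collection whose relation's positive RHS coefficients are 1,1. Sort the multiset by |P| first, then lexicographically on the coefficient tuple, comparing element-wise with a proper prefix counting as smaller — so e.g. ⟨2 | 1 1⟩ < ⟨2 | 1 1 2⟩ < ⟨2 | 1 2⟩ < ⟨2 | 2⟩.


|primitive collections| = 15. Relations:

  • {0,5}:  v_{0} + v_{5} = 0 — sig = ⟨2 | 0⟩
  • {1,10}:  v_{1} + v_{10} = 0 — sig = ⟨2 | 0⟩
  • {1,9}:  v_{1} + v_{9} = v_{6} — sig = ⟨2 | 1⟩
  • {6,10}:  v_{6} + v_{10} = v_{9} — sig = ⟨2 | 1⟩
  • {0,7}:  v_{0} + v_{7} = v_{2} + v_{4} — sig = ⟨2 | 1 1⟩
  • {3,7}:  v_{3} + v_{7} = v_{5} + v_{9} — sig = ⟨2 | 1 1⟩
  • {1,7}:  v_{1} + v_{7} = v_{2} + v_{5} + 2·v_{6} + v_{8} — sig = ⟨2 | 1 1 1 2⟩
  • {7,10}:  v_{7} + v_{10} = v_{2} + v_{5} + v_{8} + 2·v_{9} — sig = ⟨2 | 1 1 1 2⟩
  • {1,4}:  v_{1} + v_{4} = 2·v_{6} + v_{8} — sig = ⟨2 | 1 2⟩
  • {4,10}:  v_{4} + v_{10} = v_{8} + 2·v_{9} — sig = ⟨2 | 1 2⟩
  • {2,3,4}:  v_{2} + v_{3} + v_{4} = v_{9} — sig = ⟨3 | 1⟩
  • {2,4,5}:  v_{2} + v_{4} + v_{5} = v_{7} — sig = ⟨3 | 1⟩
  • {6,8,9}:  v_{6} + v_{8} + v_{9} = v_{4} — sig = ⟨3 | 1⟩
  • {2,3,6,8}:  v_{2} + v_{3} + v_{6} + v_{8} = 0 — sig = ⟨4 | 0⟩
  • {2,3,8,9}:  v_{2} + v_{3} + v_{8} + v_{9} = v_{10} — sig = ⟨4 | 1⟩

Signatures (|P|; sorted positive RHS coefficients), sorted:
{ ⟨2 | 0⟩ ×2,  ⟨2 | 1⟩ ×2,  ⟨2 | 1 1⟩ ×2,  ⟨2 | 1 1 1 2⟩ ×2,  ⟨2 | 1 2⟩ ×2,  ⟨3 | 1⟩ ×3,  ⟨4 | 0⟩,  ⟨4 | 1⟩ }


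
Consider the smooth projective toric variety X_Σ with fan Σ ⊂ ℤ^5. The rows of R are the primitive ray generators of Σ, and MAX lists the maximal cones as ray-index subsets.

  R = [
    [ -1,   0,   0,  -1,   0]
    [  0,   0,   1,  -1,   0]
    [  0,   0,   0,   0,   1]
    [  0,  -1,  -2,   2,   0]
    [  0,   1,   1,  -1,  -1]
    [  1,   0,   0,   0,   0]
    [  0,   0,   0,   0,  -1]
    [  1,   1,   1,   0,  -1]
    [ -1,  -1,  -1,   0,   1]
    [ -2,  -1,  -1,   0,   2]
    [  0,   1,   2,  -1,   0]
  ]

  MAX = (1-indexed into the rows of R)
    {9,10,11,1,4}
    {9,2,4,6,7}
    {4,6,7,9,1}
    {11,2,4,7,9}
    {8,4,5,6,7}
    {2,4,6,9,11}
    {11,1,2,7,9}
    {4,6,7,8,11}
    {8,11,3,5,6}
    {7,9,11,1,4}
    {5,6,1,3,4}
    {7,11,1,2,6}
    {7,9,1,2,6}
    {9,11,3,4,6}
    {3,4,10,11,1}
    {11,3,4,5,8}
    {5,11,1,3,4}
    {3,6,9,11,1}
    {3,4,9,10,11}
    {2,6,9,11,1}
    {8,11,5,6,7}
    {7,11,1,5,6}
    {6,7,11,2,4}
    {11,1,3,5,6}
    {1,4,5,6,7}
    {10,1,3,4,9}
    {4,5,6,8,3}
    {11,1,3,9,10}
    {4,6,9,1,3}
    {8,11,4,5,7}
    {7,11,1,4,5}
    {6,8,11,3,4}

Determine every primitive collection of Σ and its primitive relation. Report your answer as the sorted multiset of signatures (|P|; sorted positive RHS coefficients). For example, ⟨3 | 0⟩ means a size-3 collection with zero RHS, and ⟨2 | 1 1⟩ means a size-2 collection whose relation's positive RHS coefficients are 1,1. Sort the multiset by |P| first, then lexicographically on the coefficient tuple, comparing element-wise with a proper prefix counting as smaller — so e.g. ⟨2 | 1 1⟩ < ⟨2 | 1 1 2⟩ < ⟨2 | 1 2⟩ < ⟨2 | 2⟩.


Δ(Σ) — 11 vertices, 17 min non-faces:

  • {3,7}:  v_{3} + v_{7} = 0 — sig = ⟨2 | 0⟩
  • {8,9}:  v_{8} + v_{9} = 0 — sig = ⟨2 | 0⟩
  • {1,8}:  v_{1} + v_{8} = v_{5} — sig = ⟨2 | 1⟩
  • {5,9}:  v_{5} + v_{9} = v_{1} — sig = ⟨2 | 1⟩
  • {6,10}:  v_{6} + v_{10} = v_{3} + v_{9} — sig = ⟨2 | 1 1⟩
  • {2,3}:  v_{2} + v_{3} = v_{6} + v_{9} + v_{11} — sig = ⟨2 | 1 1 1⟩
  • {2,8}:  v_{2} + v_{8} = v_{6} + v_{7} + v_{11} — sig = ⟨2 | 1 1 1⟩
  • {2,5}:  v_{2} + v_{5} = v_{1} + v_{6} + v_{7} + v_{11} — sig = ⟨2 | 1 1 1 1⟩
  • {7,10}:  v_{7} + v_{10} = v_{1} + v_{4} + v_{9} + v_{11} — sig = ⟨2 | 1 1 1 1⟩
  • {8,10}:  v_{8} + v_{10} = v_{1} + v_{3} + v_{4} + v_{11} — sig = ⟨2 | 1 1 1 1⟩
  • {5,10}:  v_{5} + v_{10} = 2·v_{1} + v_{3} + v_{4} + v_{11} — sig = ⟨2 | 1 1 1 2⟩
  • {2,10}:  v_{2} + v_{10} = 2·v_{9} + v_{11} — sig = ⟨2 | 1 2⟩
  • {1,2,4}:  v_{1} + v_{2} + v_{4} = v_{7} + v_{9} — sig = ⟨3 | 1 1⟩
  • {1,4,6,11}:  v_{1} + v_{4} + v_{6} + v_{11} = 0 — sig = ⟨4 | 0⟩
  • {4,5,6,11}:  v_{4} + v_{5} + v_{6} + v_{11} = v_{8} — sig = ⟨4 | 1⟩
  • {6,7,9,11}:  v_{6} + v_{7} + v_{9} + v_{11} = v_{2} — sig = ⟨4 | 1⟩
  • {1,3,4,9,11}:  v_{1} + v_{3} + v_{4} + v_{9} + v_{11} = v_{10} — sig = ⟨5 | 1⟩

Sorted signature multiset PRS(X):
    |P|=2: 12 collections, coeffs (), (), (1), (1), (1,1), (1,1,1), (1,1,1), (1,1,1,1), (1,1,1,1), (1,1,1,1), (1,1,1,2), (1,2)
    |P|=3: 1 collection, coeffs (1,1)
    |P|=4: 3 collections, coeffs (), (1), (1)
    |P|=5: 1 collection, coeffs (1)


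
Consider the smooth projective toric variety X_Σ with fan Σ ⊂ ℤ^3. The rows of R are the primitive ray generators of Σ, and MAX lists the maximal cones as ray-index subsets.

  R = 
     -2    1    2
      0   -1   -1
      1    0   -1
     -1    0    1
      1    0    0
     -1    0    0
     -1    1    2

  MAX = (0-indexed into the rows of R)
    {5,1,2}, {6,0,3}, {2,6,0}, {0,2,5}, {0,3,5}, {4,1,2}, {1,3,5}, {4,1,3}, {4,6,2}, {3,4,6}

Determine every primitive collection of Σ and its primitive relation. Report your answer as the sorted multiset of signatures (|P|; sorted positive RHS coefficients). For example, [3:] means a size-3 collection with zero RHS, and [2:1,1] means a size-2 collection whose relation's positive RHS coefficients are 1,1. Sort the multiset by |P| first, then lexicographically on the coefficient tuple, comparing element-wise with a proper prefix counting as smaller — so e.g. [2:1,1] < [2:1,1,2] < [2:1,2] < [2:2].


Primitive collections (6):

  • {2,3}:  v_{2} + v_{3} = 0  ⇒ sig = [2:]
  • {4,5}:  v_{4} + v_{5} = 0  ⇒ sig = [2:]
  • {0,4}:  v_{0} + v_{4} = v_{6}  ⇒ sig = [2:1]
  • {1,6}:  v_{1} + v_{6} = v_{3}  ⇒ sig = [2:1]
  • {5,6}:  v_{5} + v_{6} = v_{0}  ⇒ sig = [2:1]
  • {0,1}:  v_{0} + v_{1} = v_{3} + v_{5}  ⇒ sig = [2:1,1]

Signatures (|P|; sorted positive RHS coefficients), sorted:
{ [2:] ×2,  [2:1] ×3,  [2:1,1] }


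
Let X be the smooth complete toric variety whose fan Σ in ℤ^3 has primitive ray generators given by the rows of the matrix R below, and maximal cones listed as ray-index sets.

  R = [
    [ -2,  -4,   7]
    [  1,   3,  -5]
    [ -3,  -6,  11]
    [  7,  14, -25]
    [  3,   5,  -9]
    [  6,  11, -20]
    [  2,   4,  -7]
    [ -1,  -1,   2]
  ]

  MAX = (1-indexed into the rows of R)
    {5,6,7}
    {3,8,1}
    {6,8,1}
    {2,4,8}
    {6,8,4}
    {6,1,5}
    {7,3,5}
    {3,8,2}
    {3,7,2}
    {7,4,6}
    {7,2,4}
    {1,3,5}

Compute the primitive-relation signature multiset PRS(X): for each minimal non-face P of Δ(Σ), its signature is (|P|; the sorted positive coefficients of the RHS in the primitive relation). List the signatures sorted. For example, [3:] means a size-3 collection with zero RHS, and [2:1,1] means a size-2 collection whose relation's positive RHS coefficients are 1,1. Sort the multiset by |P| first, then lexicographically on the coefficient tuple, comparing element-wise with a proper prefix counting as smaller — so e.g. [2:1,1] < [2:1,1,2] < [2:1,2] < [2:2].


Minimal non-faces — 10 found among 8 rays, 12 max cones:

  P = {1,7}:  v_{1} + v_{7} = 0 — sig = [2:]
  P = {1,2}:  v_{1} + v_{2} = v_{8} — sig = [2:1]
  P = {2,6}:  v_{2} + v_{6} = v_{4} — sig = [2:1]
  P = {3,6}:  v_{3} + v_{6} = v_{5} — sig = [2:1]
  P = {5,8}:  v_{5} + v_{8} = v_{7} — sig = [2:1]
  P = {7,8}:  v_{7} + v_{8} = v_{2} — sig = [2:1]
  P = {1,4}:  v_{1} + v_{4} = v_{6} + v_{8} — sig = [2:1,1]
  P = {4,5}:  v_{4} + v_{5} = v_{6} + 2·v_{7} — sig = [2:1,2]
  P = {2,5}:  v_{2} + v_{5} = 2·v_{7} — sig = [2:2]
  P = {3,4}:  v_{3} + v_{4} = 2·v_{7} — sig = [2:2]

Sorted signature multiset PRS(X):
    |P|=2: 10 collections, coeffs (), (1), (1), (1), (1), (1), (1,1), (1,2), (2), (2)


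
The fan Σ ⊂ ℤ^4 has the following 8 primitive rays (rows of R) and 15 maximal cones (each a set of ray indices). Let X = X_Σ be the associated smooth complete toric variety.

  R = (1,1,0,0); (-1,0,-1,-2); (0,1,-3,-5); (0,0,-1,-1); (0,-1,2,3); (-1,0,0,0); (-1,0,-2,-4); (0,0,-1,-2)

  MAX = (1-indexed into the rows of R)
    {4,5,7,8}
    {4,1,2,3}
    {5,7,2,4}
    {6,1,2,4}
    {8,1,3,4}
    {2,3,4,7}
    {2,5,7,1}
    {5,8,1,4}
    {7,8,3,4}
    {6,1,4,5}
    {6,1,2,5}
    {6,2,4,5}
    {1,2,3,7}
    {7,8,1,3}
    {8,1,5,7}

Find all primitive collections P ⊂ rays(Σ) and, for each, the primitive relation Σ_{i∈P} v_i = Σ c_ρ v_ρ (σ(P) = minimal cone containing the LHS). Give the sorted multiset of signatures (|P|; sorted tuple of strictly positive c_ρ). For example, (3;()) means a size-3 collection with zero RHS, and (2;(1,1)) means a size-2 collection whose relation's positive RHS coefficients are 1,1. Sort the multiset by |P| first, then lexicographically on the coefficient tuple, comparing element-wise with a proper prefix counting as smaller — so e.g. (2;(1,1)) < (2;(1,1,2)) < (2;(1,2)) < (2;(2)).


The 7 primitive collections of Σ (r=8, n=4):

  P = {2,8}:  v_{2} + v_{8} = v_{7} ; sig = (2;(1))
  P = {3,5}:  v_{3} + v_{5} = v_{8} ; sig = (2;(1))
  P = {6,8}:  v_{6} + v_{8} = v_{2} ; sig = (2;(1))
  P = {3,6}:  v_{3} + v_{6} = v_{1} + 2·v_{2} + v_{4} ; sig = (2;(1,1,2))
  P = {6,7}:  v_{6} + v_{7} = 2·v_{2} ; sig = (2;(2))
  P = {1,4,7}:  v_{1} + v_{4} + v_{7} = v_{3} ; sig = (3;(1))
  P = {1,2,4,5}:  v_{1} + v_{2} + v_{4} + v_{5} = 0 ; sig = (4;())

Hence PRS(X_Σ) =
    (2;(1))
    (2;(1))
    (2;(1))
    (2;(1,1,2))
    (2;(2))
    (3;(1))
    (4;())


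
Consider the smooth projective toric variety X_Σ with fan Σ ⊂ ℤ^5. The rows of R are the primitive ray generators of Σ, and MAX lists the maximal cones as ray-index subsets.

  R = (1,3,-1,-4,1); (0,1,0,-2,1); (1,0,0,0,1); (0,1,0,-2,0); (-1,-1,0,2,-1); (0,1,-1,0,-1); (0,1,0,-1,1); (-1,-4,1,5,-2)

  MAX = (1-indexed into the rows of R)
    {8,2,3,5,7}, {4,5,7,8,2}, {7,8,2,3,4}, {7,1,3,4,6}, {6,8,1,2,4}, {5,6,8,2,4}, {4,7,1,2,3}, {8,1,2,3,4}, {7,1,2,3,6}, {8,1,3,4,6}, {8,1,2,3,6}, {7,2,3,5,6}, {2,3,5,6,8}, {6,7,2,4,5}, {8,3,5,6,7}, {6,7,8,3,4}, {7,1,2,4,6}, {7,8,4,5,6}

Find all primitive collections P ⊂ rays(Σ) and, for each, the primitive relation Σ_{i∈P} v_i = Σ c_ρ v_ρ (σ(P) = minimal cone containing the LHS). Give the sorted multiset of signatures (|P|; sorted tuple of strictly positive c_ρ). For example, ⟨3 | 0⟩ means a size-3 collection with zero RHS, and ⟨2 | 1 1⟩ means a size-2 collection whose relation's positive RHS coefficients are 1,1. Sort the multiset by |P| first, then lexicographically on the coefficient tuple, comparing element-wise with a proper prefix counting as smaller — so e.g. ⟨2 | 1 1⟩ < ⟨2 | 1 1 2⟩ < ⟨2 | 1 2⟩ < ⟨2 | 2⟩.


5 minimal non-faces of Δ(Σ) (on 8 rays):

  P = {1,5}:  v_{1} + v_{5} = v_{2} + v_{6}  ⇒ sig = ⟨2 | 1 1⟩
  P = {1,7,8}:  v_{1} + v_{7} + v_{8} = 0  ⇒ sig = ⟨3 | 0⟩
  P = {3,4,5}:  v_{3} + v_{4} + v_{5} = 0  ⇒ sig = ⟨3 | 0⟩
  P = {2,3,4,6}:  v_{2} + v_{3} + v_{4} + v_{6} = v_{1}  ⇒ sig = ⟨4 | 1⟩
  P = {2,6,7,8}:  v_{2} + v_{6} + v_{7} + v_{8} = v_{5}  ⇒ sig = ⟨4 | 1⟩

Hence PRS(X_Σ) =
[⟨2 | 1 1⟩, ⟨3 | 0⟩, ⟨3 | 0⟩, ⟨4 | 1⟩, ⟨4 | 1⟩]


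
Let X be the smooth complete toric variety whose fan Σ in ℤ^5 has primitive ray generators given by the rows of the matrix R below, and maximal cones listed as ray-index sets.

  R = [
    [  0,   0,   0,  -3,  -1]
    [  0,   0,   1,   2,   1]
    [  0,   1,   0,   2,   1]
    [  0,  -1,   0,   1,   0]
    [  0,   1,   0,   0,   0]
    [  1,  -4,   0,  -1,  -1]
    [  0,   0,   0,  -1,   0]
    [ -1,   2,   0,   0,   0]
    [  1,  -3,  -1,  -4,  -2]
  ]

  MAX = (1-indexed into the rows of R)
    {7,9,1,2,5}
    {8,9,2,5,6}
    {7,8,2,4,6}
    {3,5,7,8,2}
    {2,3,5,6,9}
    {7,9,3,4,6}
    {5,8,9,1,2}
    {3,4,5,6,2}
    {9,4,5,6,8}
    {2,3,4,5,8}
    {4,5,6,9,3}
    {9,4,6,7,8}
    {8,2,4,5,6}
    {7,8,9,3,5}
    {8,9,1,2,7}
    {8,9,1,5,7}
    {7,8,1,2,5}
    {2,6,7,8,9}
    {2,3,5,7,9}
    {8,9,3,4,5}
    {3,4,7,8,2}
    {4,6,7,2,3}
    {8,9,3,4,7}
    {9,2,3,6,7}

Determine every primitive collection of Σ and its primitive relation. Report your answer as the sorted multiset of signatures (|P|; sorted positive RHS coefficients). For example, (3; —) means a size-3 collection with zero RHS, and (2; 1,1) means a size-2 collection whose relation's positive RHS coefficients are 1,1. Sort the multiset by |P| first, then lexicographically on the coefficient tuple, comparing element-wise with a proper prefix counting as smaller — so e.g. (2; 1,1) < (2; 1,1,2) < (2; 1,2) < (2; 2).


|primitive collections| = 9. Relations:

  {1,3}:  v_{1} + v_{3} = v_{5} + v_{7}  ⇒ sig = (2; 1,1)
  {1,4}:  v_{1} + v_{4} = v_{2} + v_{8} + v_{9}  ⇒ sig = (2; 1,1,1)
  {1,6}:  v_{1} + v_{6} = 2·v_{2} + v_{8} + 2·v_{9}  ⇒ sig = (2; 1,2,2)
  {4,5,7}:  v_{4} + v_{5} + v_{7} = 0  ⇒ sig = (3; —)
  {2,4,9}:  v_{2} + v_{4} + v_{9} = v_{6}  ⇒ sig = (3; 1)
  {3,6,8}:  v_{3} + v_{6} + v_{8} = v_{4}  ⇒ sig = (3; 1)
  {5,6,7}:  v_{5} + v_{6} + v_{7} = v_{2} + v_{9}  ⇒ sig = (3; 1,1)
  {2,3,8,9}:  v_{2} + v_{3} + v_{8} + v_{9} = 0  ⇒ sig = (4; —)
  {2,5,7,8,9}:  v_{2} + v_{5} + v_{7} + v_{8} + v_{9} = v_{1}  ⇒ sig = (5; 1)

Sorted signature multiset PRS(X):
    (2; 1,1)
    (2; 1,1,1)
    (2; 1,2,2)
    (3; —)
    (3; 1)
    (3; 1)
    (3; 1,1)
    (4; —)
    (5; 1)


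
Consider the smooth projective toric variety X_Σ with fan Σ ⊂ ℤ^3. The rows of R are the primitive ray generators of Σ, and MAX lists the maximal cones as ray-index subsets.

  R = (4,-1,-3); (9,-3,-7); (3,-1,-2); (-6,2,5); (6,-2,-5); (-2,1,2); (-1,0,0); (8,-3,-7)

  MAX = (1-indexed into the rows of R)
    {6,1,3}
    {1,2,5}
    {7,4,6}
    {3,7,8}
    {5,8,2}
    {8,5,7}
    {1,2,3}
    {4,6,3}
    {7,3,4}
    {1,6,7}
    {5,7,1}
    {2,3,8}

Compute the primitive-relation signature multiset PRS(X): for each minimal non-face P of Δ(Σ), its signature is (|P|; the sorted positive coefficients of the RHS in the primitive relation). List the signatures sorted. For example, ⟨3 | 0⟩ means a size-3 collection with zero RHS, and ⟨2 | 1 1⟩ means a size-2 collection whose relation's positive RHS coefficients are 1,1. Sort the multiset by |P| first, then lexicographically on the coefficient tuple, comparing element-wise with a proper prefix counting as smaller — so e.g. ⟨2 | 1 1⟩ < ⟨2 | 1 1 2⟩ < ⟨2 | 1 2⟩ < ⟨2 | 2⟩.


Primitive collections (12):

  P={4,5}:  v_{4} + v_{5} = 0  ⇒ sig = ⟨2 | 0⟩
  P={1,4}:  v_{1} + v_{4} = v_{6}  ⇒ sig = ⟨2 | 1⟩
  P={2,4}:  v_{2} + v_{4} = v_{3}  ⇒ sig = ⟨2 | 1⟩
  P={2,7}:  v_{2} + v_{7} = v_{8}  ⇒ sig = ⟨2 | 1⟩
  P={3,5}:  v_{3} + v_{5} = v_{2}  ⇒ sig = ⟨2 | 1⟩
  P={5,6}:  v_{5} + v_{6} = v_{1}  ⇒ sig = ⟨2 | 1⟩
  P={6,8}:  v_{6} + v_{8} = v_{5}  ⇒ sig = ⟨2 | 1⟩
  P={2,6}:  v_{2} + v_{6} = v_{1} + v_{3}  ⇒ sig = ⟨2 | 1 1⟩
  P={4,8}:  v_{4} + v_{8} = v_{3} + v_{7}  ⇒ sig = ⟨2 | 1 1⟩
  P={1,8}:  v_{1} + v_{8} = 2·v_{5}  ⇒ sig = ⟨2 | 2⟩
  P={3,6,7}:  v_{3} + v_{6} + v_{7} = 0  ⇒ sig = ⟨3 | 0⟩
  P={1,3,7}:  v_{1} + v_{3} + v_{7} = v_{5}  ⇒ sig = ⟨3 | 1⟩

Sorted signature multiset PRS(X):
    |P|=2: 10 collections, coeffs (), (1), (1), (1), (1), (1), (1), (1,1), (1,1), (2)
    |P|=3: 2 collections, coeffs (), (1)


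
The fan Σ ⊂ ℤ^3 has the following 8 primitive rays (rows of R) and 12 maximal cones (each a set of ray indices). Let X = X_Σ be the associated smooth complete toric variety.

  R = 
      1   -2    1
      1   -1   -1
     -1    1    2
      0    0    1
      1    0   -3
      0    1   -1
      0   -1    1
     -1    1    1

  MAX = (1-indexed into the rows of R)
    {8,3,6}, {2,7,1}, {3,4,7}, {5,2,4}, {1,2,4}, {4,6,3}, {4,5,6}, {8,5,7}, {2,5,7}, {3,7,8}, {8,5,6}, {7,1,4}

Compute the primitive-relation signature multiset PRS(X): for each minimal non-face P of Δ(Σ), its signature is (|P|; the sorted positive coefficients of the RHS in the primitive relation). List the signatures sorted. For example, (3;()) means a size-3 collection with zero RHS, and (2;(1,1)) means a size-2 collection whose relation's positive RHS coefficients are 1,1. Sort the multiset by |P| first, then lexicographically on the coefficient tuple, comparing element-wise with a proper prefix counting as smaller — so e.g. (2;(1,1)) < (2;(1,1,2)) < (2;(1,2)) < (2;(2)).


Σ has 12 primitive collections:

  • {2,8}:  v_{2} + v_{8} = 0  ⟹  sig = (2;())
  • {6,7}:  v_{6} + v_{7} = 0  ⟹  sig = (2;())
  • {2,3}:  v_{2} + v_{3} = v_{4}  ⟹  sig = (2;(1))
  • {3,5}:  v_{3} + v_{5} = v_{6}  ⟹  sig = (2;(1))
  • {4,8}:  v_{4} + v_{8} = v_{3}  ⟹  sig = (2;(1))
  • {1,6}:  v_{1} + v_{6} = v_{2} + v_{4}  ⟹  sig = (2;(1,1))
  • {1,8}:  v_{1} + v_{8} = v_{4} + v_{7}  ⟹  sig = (2;(1,1))
  • {2,6}:  v_{2} + v_{6} = v_{4} + v_{5}  ⟹  sig = (2;(1,1))
  • {1,3}:  v_{1} + v_{3} = 2·v_{4} + v_{7}  ⟹  sig = (2;(1,2))
  • {1,5}:  v_{1} + v_{5} = 2·v_{2}  ⟹  sig = (2;(2))
  • {2,4,7}:  v_{2} + v_{4} + v_{7} = v_{1}  ⟹  sig = (3;(1))
  • {4,5,7}:  v_{4} + v_{5} + v_{7} = v_{2}  ⟹  sig = (3;(1))

Hence PRS(X_Σ) =
    |P|=2: 10 collections, coeffs (), (), (1), (1), (1), (1,1), (1,1), (1,1), (1,2), (2)
    |P|=3: 2 collections, coeffs (1), (1)


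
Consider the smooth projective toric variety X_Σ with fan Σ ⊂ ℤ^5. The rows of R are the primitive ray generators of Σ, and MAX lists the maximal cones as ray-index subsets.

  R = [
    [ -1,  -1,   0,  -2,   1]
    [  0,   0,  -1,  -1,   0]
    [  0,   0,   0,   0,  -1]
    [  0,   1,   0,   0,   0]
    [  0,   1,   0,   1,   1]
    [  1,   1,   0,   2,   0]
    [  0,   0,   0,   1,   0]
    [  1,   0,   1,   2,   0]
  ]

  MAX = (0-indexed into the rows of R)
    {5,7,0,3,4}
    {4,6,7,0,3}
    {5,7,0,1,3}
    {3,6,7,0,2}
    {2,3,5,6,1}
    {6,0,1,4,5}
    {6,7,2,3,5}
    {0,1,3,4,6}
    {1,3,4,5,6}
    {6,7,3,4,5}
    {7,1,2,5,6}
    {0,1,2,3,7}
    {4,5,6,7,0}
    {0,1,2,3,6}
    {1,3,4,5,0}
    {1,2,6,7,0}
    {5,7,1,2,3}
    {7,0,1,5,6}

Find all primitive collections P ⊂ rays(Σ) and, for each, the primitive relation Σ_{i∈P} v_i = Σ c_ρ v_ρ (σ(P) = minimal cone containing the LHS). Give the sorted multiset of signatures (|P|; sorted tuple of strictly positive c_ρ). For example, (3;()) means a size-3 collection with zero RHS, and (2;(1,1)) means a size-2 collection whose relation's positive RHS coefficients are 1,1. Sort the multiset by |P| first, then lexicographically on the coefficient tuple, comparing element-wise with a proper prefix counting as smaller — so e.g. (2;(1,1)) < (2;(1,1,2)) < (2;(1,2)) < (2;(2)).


Δ(Σ) — 8 vertices, 5 min non-faces:

  • {2,4}:  v_{2} + v_{4} = v_{3} + v_{6}  →  sig = (2;(1,1))
  • {0,2,5}:  v_{0} + v_{2} + v_{5} = 0  →  sig = (3;())
  • {1,4,7}:  v_{1} + v_{4} + v_{7} = v_{0} + 2·v_{5}  →  sig = (3;(1,2))
  • {0,3,5,6}:  v_{0} + v_{3} + v_{5} + v_{6} = v_{4}  →  sig = (4;(1))
  • {1,3,6,7}:  v_{1} + v_{3} + v_{6} + v_{7} = v_{5}  →  sig = (4;(1))

so the primitive-relation signature multiset is
[(2;(1,1)), (3;()), (3;(1,2)), (4;(1)), (4;(1))]


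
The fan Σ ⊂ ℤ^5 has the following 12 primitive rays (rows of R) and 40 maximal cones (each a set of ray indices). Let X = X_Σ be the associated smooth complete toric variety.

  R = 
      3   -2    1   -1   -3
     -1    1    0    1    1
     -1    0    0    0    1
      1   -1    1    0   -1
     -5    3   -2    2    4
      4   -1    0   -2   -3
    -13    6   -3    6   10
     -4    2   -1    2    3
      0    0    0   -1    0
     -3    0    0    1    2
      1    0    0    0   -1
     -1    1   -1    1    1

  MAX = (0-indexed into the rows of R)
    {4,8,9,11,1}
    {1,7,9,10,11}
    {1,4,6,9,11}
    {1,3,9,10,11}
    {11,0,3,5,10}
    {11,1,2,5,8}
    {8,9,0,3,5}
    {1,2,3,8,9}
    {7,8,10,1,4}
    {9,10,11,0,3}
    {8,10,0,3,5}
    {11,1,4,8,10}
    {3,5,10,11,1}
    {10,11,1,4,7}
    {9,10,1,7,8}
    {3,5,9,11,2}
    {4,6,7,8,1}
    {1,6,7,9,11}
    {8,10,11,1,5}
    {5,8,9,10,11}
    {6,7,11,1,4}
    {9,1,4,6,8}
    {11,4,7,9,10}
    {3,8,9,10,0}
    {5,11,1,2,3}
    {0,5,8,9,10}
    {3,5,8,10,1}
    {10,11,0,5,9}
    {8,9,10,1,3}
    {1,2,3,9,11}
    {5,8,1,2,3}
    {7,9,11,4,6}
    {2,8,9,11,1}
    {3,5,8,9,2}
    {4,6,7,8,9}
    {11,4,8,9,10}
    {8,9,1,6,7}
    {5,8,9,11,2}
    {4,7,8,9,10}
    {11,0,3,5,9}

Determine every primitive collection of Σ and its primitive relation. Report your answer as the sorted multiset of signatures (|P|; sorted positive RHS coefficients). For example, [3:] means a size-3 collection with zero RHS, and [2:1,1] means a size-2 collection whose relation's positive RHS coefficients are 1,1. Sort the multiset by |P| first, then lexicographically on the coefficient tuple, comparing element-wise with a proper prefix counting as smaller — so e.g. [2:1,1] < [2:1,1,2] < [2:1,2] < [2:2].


25 minimal non-faces of Δ(Σ) (on 12 rays):

  P = {2,10}:  v_{2} + v_{10} = 0  ⟹  sig = [2:]
  P = {3,4}:  v_{3} + v_{4} = v_{7}  ⟹  sig = [2:1]
  P = {0,1}:  v_{0} + v_{1} = v_{3} + v_{10}  ⟹  sig = [2:1,1]
  P = {5,6}:  v_{5} + v_{6} = v_{4} + v_{7}  ⟹  sig = [2:1,1]
  P = {0,2}:  v_{0} + v_{2} = v_{3} + v_{5} + v_{9}  ⟹  sig = [2:1,1,1]
  P = {3,7}:  v_{3} + v_{7} = v_{1} + v_{9} + v_{10}  ⟹  sig = [2:1,1,1]
  P = {5,7}:  v_{5} + v_{7} = v_{8} + v_{10} + v_{11}  ⟹  sig = [2:1,1,1]
  P = {2,7}:  v_{2} + v_{7} = v_{1} + v_{8} + v_{9} + v_{11}  ⟹  sig = [2:1,1,1,1]
  P = {0,4}:  v_{0} + v_{4} = v_{8} + v_{9} + 2·v_{10} + v_{11}  ⟹  sig = [2:1,1,1,2]
  P = {2,6}:  v_{2} + v_{6} = 2·v_{1} + v_{4} + v_{8} + 2·v_{9} + v_{11}  ⟹  sig = [2:1,1,1,2,2]
  P = {0,6}:  v_{0} + v_{6} = 2·v_{7} + v_{9} + v_{10}  ⟹  sig = [2:1,1,2]
  P = {3,6}:  v_{3} + v_{6} = v_{1} + 2·v_{7} + v_{9}  ⟹  sig = [2:1,1,2]
  P = {2,4}:  v_{2} + v_{4} = v_{1} + 2·v_{8} + v_{9} + 2·v_{11}  ⟹  sig = [2:1,1,2,2]
  P = {0,7}:  v_{0} + v_{7} = v_{9} + 2·v_{10}  ⟹  sig = [2:1,2]
  P = {4,5}:  v_{4} + v_{5} = 2·v_{8} + v_{10} + 2·v_{11}  ⟹  sig = [2:1,2,2]
  P = {6,10}:  v_{6} + v_{10} = 3·v_{7}  ⟹  sig = [2:3]
  P = {1,5,9}:  v_{1} + v_{5} + v_{9} = 0  ⟹  sig = [3:]
  P = {3,8,11}:  v_{3} + v_{8} + v_{11} = 0  ⟹  sig = [3:]
  P = {7,8,11}:  v_{7} + v_{8} + v_{11} = v_{4}  ⟹  sig = [3:1]
  P = {0,8,11}:  v_{0} + v_{8} + v_{11} = v_{5} + v_{9} + v_{10}  ⟹  sig = [3:1,1,1]
  P = {6,8,11}:  v_{6} + v_{8} + v_{11} = v_{1} + 2·v_{4} + v_{9}  ⟹  sig = [3:1,1,2]
  P = {1,4,7,9}:  v_{1} + v_{4} + v_{7} + v_{9} = v_{6}  ⟹  sig = [4:1]
  P = {3,5,9,10}:  v_{3} + v_{5} + v_{9} + v_{10} = v_{0}  ⟹  sig = [4:1]
  P = {1,4,9,10}:  v_{1} + v_{4} + v_{9} + v_{10} = 2·v_{7}  ⟹  sig = [4:2]
  P = {1,8,9,10,11}:  v_{1} + v_{8} + v_{9} + v_{10} + v_{11} = v_{7}  ⟹  sig = [5:1]

so the primitive-relation signature multiset is
    |P|=2: 16 collections, coeffs (), (1), (1,1), (1,1), (1,1,1), (1,1,1), (1,1,1), (1,1,1,1), (1,1,1,2), (1,1,1,2,2), (1,1,2), (1,1,2), (1,1,2,2), (1,2), (1,2,2), (3)
    |P|=3: 5 collections, coeffs (), (), (1), (1,1,1), (1,1,2)
    |P|=4: 3 collections, coeffs (1), (1), (2)
    |P|=5: 1 collection, coeffs (1)


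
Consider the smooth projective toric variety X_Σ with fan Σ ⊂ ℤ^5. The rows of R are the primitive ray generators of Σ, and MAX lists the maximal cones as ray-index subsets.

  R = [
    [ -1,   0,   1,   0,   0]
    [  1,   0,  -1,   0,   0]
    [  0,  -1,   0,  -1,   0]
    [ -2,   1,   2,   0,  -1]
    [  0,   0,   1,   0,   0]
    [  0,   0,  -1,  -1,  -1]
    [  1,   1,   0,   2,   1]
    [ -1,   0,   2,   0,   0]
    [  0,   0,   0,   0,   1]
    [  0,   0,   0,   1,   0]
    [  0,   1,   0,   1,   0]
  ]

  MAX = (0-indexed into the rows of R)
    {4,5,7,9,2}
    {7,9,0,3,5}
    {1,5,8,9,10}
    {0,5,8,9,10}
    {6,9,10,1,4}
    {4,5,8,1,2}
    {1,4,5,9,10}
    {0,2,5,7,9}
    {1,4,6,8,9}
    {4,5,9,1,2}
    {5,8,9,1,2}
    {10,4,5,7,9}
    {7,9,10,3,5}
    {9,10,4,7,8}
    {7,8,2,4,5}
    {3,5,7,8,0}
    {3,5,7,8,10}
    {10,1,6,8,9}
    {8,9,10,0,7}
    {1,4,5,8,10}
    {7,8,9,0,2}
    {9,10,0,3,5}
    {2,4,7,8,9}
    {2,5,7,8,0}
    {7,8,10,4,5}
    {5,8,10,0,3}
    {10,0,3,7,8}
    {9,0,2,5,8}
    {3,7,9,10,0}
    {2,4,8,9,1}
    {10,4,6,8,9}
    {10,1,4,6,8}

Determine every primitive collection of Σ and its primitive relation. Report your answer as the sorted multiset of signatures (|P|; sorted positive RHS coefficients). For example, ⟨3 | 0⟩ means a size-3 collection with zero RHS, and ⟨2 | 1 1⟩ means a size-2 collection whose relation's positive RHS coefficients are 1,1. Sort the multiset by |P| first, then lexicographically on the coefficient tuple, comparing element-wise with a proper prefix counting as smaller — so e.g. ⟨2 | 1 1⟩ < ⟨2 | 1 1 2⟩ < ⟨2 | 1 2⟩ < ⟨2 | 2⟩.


|primitive collections| = 17. Relations:

  • {0,1}:  v_{0} + v_{1} = 0  so sig = ⟨2 | 0⟩
  • {2,10}:  v_{2} + v_{10} = 0  so sig = ⟨2 | 0⟩
  • {0,4}:  v_{0} + v_{4} = v_{7}  so sig = ⟨2 | 1⟩
  • {1,7}:  v_{1} + v_{7} = v_{4}  so sig = ⟨2 | 1⟩
  • {5,6}:  v_{5} + v_{6} = v_{1} + v_{10}  so sig = ⟨2 | 1 1⟩
  • {1,3}:  v_{1} + v_{3} = v_{5} + v_{7} + v_{10}  so sig = ⟨2 | 1 1 1⟩
  • {2,3}:  v_{2} + v_{3} = v_{0} + v_{5} + v_{7}  so sig = ⟨2 | 1 1 1⟩
  • {0,6}:  v_{0} + v_{6} = v_{4} + v_{8} + v_{9} + v_{10}  so sig = ⟨2 | 1 1 1 1⟩
  • {2,6}:  v_{2} + v_{6} = v_{1} + v_{4} + v_{8} + v_{9}  so sig = ⟨2 | 1 1 1 1⟩
  • {6,7}:  v_{6} + v_{7} = 2·v_{4} + v_{8} + v_{9} + v_{10}  so sig = ⟨2 | 1 1 1 2⟩
  • {3,4}:  v_{3} + v_{4} = v_{5} + 2·v_{7} + v_{10}  so sig = ⟨2 | 1 1 2⟩
  • {3,6}:  v_{3} + v_{6} = v_{7} + 2·v_{10}  so sig = ⟨2 | 1 2⟩
  • {3,8,9}:  v_{3} + v_{8} + v_{9} = 2·v_{0} + v_{10}  so sig = ⟨3 | 1 2⟩
  • {4,5,8,9}:  v_{4} + v_{5} + v_{8} + v_{9} = 0  so sig = ⟨4 | 0⟩
  • {0,5,7,10}:  v_{0} + v_{5} + v_{7} + v_{10} = v_{3}  so sig = ⟨4 | 1⟩
  • {5,7,8,9}:  v_{5} + v_{7} + v_{8} + v_{9} = v_{0}  so sig = ⟨4 | 1⟩
  • {1,4,8,9,10}:  v_{1} + v_{4} + v_{8} + v_{9} + v_{10} = v_{6}  so sig = ⟨5 | 1⟩

Sorted signature multiset PRS(X):
    ⟨2 | 0⟩
    ⟨2 | 0⟩
    ⟨2 | 1⟩
    ⟨2 | 1⟩
    ⟨2 | 1 1⟩
    ⟨2 | 1 1 1⟩
    ⟨2 | 1 1 1⟩
    ⟨2 | 1 1 1 1⟩
    ⟨2 | 1 1 1 1⟩
    ⟨2 | 1 1 1 2⟩
    ⟨2 | 1 1 2⟩
    ⟨2 | 1 2⟩
    ⟨3 | 1 2⟩
    ⟨4 | 0⟩
    ⟨4 | 1⟩
    ⟨4 | 1⟩
    ⟨5 | 1⟩


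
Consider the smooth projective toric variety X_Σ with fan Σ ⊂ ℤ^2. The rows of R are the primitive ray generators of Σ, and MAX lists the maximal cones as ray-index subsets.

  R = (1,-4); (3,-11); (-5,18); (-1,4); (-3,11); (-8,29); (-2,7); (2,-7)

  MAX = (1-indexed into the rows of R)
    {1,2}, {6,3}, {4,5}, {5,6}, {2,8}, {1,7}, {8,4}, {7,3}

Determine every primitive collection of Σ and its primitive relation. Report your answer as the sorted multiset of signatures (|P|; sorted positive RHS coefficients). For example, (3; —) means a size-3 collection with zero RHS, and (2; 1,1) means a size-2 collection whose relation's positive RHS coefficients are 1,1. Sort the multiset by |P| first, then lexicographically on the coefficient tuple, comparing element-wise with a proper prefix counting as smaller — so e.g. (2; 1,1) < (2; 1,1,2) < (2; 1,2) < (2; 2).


Σ has 20 primitive collections:

  • {1,4}:  v_{1} + v_{4} = 0 — sig = (2; —)
  • {2,5}:  v_{2} + v_{5} = 0 — sig = (2; —)
  • {7,8}:  v_{7} + v_{8} = 0 — sig = (2; —)
  • {1,5}:  v_{1} + v_{5} = v_{7} — sig = (2; 1)
  • {1,8}:  v_{1} + v_{8} = v_{2} — sig = (2; 1)
  • {2,3}:  v_{2} + v_{3} = v_{7} — sig = (2; 1)
  • {2,4}:  v_{2} + v_{4} = v_{8} — sig = (2; 1)
  • {2,6}:  v_{2} + v_{6} = v_{3} — sig = (2; 1)
  • {2,7}:  v_{2} + v_{7} = v_{1} — sig = (2; 1)
  • {3,5}:  v_{3} + v_{5} = v_{6} — sig = (2; 1)
  • {3,8}:  v_{3} + v_{8} = v_{5} — sig = (2; 1)
  • {4,7}:  v_{4} + v_{7} = v_{5} — sig = (2; 1)
  • {5,7}:  v_{5} + v_{7} = v_{3} — sig = (2; 1)
  • {5,8}:  v_{5} + v_{8} = v_{4} — sig = (2; 1)
  • {1,6}:  v_{1} + v_{6} = v_{3} + v_{7} — sig = (2; 1,1)
  • {1,3}:  v_{1} + v_{3} = 2·v_{7} — sig = (2; 2)
  • {3,4}:  v_{3} + v_{4} = 2·v_{5} — sig = (2; 2)
  • {6,7}:  v_{6} + v_{7} = 2·v_{3} — sig = (2; 2)
  • {6,8}:  v_{6} + v_{8} = 2·v_{5} — sig = (2; 2)
  • {4,6}:  v_{4} + v_{6} = 3·v_{5} — sig = (2; 3)

Signatures (|P|; sorted positive RHS coefficients), sorted:
{ (2; —) ×3,  (2; 1) ×11,  (2; 1,1),  (2; 2) ×4,  (2; 3) }


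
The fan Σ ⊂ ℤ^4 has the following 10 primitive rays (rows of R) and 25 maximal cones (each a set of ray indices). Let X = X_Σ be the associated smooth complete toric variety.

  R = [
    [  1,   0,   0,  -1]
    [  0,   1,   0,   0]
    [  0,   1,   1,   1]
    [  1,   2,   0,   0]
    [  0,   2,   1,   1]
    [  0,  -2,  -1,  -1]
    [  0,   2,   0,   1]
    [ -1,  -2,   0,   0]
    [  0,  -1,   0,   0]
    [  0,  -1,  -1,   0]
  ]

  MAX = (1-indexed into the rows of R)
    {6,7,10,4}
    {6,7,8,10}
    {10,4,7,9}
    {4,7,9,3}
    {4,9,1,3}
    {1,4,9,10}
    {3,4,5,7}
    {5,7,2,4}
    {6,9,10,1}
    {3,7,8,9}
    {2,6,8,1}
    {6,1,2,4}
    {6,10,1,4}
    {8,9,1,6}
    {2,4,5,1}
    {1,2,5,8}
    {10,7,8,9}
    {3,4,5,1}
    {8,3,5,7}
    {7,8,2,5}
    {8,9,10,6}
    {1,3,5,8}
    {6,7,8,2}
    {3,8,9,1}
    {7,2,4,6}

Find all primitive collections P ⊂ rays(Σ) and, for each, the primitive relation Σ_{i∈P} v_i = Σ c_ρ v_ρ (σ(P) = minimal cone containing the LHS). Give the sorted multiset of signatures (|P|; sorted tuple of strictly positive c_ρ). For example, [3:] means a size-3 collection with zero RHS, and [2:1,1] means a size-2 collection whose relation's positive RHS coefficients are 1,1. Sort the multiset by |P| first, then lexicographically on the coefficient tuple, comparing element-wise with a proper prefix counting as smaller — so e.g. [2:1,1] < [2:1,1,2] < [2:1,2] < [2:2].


Δ(Σ) — 10 vertices, 13 min non-faces:

  • {2,9}:  v_{2} + v_{9} = 0  ⇒ sig = [2:]
  • {4,8}:  v_{4} + v_{8} = 0  ⇒ sig = [2:]
  • {5,6}:  v_{5} + v_{6} = 0  ⇒ sig = [2:]
  • {1,7}:  v_{1} + v_{7} = v_{4}  ⇒ sig = [2:1]
  • {2,3}:  v_{2} + v_{3} = v_{5}  ⇒ sig = [2:1]
  • {3,6}:  v_{3} + v_{6} = v_{9}  ⇒ sig = [2:1]
  • {5,9}:  v_{5} + v_{9} = v_{3}  ⇒ sig = [2:1]
  • {2,10}:  v_{2} + v_{10} = v_{6} + v_{7}  ⇒ sig = [2:1,1]
  • {5,10}:  v_{5} + v_{10} = v_{7} + v_{9}  ⇒ sig = [2:1,1]
  • {3,10}:  v_{3} + v_{10} = v_{7} + 2·v_{9}  ⇒ sig = [2:1,2]
  • {6,7,9}:  v_{6} + v_{7} + v_{9} = v_{10}  ⇒ sig = [3:1]
  • {1,8,10}:  v_{1} + v_{8} + v_{10} = v_{6} + v_{9}  ⇒ sig = [3:1,1]
  • {4,6,9}:  v_{4} + v_{6} + v_{9} = v_{1} + v_{10}  ⇒ sig = [3:1,1]

Sorted signature multiset PRS(X):
[[2:], [2:], [2:], [2:1], [2:1], [2:1], [2:1], [2:1,1], [2:1,1], [2:1,2], [3:1], [3:1,1], [3:1,1]]


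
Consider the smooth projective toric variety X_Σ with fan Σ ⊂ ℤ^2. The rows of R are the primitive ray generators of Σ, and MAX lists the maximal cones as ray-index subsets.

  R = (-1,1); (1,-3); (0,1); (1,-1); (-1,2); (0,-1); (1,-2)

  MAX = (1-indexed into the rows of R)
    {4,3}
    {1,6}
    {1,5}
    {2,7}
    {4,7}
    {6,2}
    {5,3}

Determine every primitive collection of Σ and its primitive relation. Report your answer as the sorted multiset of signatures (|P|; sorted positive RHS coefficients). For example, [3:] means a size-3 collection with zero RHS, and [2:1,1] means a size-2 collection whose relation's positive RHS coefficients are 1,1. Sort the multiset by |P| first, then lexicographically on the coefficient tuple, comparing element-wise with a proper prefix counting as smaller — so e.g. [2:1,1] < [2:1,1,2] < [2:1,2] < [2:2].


Primitive collections (14):

  P={1,4}:  v_{1} + v_{4} = 0  ⇒ sig = [2:]
  P={3,6}:  v_{3} + v_{6} = 0  ⇒ sig = [2:]
  P={5,7}:  v_{5} + v_{7} = 0  ⇒ sig = [2:]
  P={1,3}:  v_{1} + v_{3} = v_{5}  ⇒ sig = [2:1]
  P={1,7}:  v_{1} + v_{7} = v_{6}  ⇒ sig = [2:1]
  P={2,3}:  v_{2} + v_{3} = v_{7}  ⇒ sig = [2:1]
  P={2,5}:  v_{2} + v_{5} = v_{6}  ⇒ sig = [2:1]
  P={3,7}:  v_{3} + v_{7} = v_{4}  ⇒ sig = [2:1]
  P={4,5}:  v_{4} + v_{5} = v_{3}  ⇒ sig = [2:1]
  P={4,6}:  v_{4} + v_{6} = v_{7}  ⇒ sig = [2:1]
  P={5,6}:  v_{5} + v_{6} = v_{1}  ⇒ sig = [2:1]
  P={6,7}:  v_{6} + v_{7} = v_{2}  ⇒ sig = [2:1]
  P={1,2}:  v_{1} + v_{2} = 2·v_{6}  ⇒ sig = [2:2]
  P={2,4}:  v_{2} + v_{4} = 2·v_{7}  ⇒ sig = [2:2]

Signatures (|P|; sorted positive RHS coefficients), sorted:
    |P|=2: 14 collections, coeffs (), (), (), (1), (1), (1), (1), (1), (1), (1), (1), (1), (2), (2)


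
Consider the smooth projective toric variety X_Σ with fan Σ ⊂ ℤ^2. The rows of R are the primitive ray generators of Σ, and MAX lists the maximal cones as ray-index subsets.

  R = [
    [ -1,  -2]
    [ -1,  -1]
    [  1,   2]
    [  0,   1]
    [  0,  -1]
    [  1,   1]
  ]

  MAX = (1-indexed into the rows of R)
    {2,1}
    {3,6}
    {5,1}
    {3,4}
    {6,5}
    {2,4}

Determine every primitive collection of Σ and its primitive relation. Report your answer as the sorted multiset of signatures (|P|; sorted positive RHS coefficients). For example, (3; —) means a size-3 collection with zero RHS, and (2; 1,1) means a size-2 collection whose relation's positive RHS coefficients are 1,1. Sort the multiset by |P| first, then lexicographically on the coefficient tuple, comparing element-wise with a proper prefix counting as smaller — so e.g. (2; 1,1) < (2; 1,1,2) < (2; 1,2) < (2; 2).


Minimal non-faces — 9 found among 6 rays, 6 max cones:

  • {1,3}:  v_{1} + v_{3} = 0  →  sig = (2; —)
  • {2,6}:  v_{2} + v_{6} = 0  →  sig = (2; —)
  • {4,5}:  v_{4} + v_{5} = 0  →  sig = (2; —)
  • {1,4}:  v_{1} + v_{4} = v_{2}  →  sig = (2; 1)
  • {1,6}:  v_{1} + v_{6} = v_{5}  →  sig = (2; 1)
  • {2,3}:  v_{2} + v_{3} = v_{4}  →  sig = (2; 1)
  • {2,5}:  v_{2} + v_{5} = v_{1}  →  sig = (2; 1)
  • {3,5}:  v_{3} + v_{5} = v_{6}  →  sig = (2; 1)
  • {4,6}:  v_{4} + v_{6} = v_{3}  →  sig = (2; 1)

Signatures (|P|; sorted positive RHS coefficients), sorted:
{ (2; —) ×3,  (2; 1) ×6 }
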